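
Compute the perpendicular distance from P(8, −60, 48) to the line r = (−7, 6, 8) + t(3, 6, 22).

Direction vector d = (3, 6, 22).
AP = (15, −66, 40), and AP × d = (−1692, −210, 288).
|AP × d|² = 2989908 and |d|² = 529, so the distance is √(2989908/529) = √5652 = 6√157.

6√157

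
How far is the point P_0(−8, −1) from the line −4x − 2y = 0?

d = |(-4)·(-8) + (-2)·(-1) − 0| / √(16 + 4) = |34|/(2√5) = 17/√5.

17√5/5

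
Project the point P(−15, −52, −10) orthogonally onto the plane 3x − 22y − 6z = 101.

n = (3, −22, −6), |n|² = 529, and n·P − 101 = 1058.
t = 1058/529 = 2, so the foot is P − t·n = (−15, −52, −10) − 2·(3, −22, −6) = (−21, −8, 2).

(-21, -8, 2)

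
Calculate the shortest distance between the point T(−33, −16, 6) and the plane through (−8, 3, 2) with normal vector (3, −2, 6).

The plane has equation n·(r − (−8, 3, 2)) = 0, i.e. n·r = -18.
d = |3·(-33) + (-2)·(-16) + 6·6 − (-18)| / √(9 + 4 + 36) = |-13| / 7 = 13/7.

13/7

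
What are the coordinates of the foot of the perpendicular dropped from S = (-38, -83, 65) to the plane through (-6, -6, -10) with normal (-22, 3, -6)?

(-852/23, -1912/23, 1501/23)

The perpendicular from S has direction n = (-22, 3, -6): r = (-38, -83, 65) + t(-22, 3, -6).
Substitute into the plane: n·(S + tn) = 174 gives 197 + 529t = 174, so t = -1/23.
Foot = (-38, -83, 65) + (-1/23)·(-22, 3, -6) = (-852/23, -1912/23, 1501/23).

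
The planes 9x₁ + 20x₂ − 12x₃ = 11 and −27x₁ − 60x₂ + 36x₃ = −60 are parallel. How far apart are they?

Divide the second equation by -3 to match normals: 9x₁ + 20x₂ − 12x₃ = 20.
With common normal n = (9, 20, −12) (|n| = 25), the distance is |11 − 20|/|n| = 9/25.

9/25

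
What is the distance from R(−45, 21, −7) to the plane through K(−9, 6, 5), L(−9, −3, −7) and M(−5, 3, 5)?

6√34/17

KL = (0, −9, −12) and KM = (4, −3, 0), so a normal is n = KL × KM = (−36, −48, 36).
d = |(-36)·(-45) + (-48)·21 + 36·(-7) − 216| / √(1296 + 2304 + 1296) = |144| / (12√34) = 6√34/17.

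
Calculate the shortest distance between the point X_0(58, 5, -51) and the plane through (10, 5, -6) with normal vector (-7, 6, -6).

6

The plane has equation n·(r − (10, 5, -6)) = 0, i.e. n·r = -4.
d = |(-7)·58 + 6·5 + (-6)·(-51) − (-4)| / √(49 + 36 + 36) = |-66| / 11 = 6.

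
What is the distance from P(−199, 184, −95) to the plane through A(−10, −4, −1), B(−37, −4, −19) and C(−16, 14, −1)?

8

AB = (−27, 0, −18) and AC = (−6, 18, 0), so a normal is n = AB × AC = (324, 108, −486).
n = (324, 108, −486); n·P − (-3186) = 4752; |n| = 594; distance = 4752/594 = 8.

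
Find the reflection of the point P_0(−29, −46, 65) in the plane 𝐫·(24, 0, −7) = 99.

(67, -46, 37)

With n = (24, 0, −7), the signed offset is (n·P_0 − 99)/|n|² = -1250/625 = -2.
P_0' = P_0 − 2t·n = (−29, −46, 65) − (-4)·(24, 0, −7) = (67, −46, 37).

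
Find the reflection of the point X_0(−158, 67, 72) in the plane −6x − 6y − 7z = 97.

(-1798/11, 677/11, 722/11)

n = (−6, −6, −7), |n|² = 121, n·X_0 − 97 = -55, so t = -55/121 = -5/11.
Foot F = X_0 − (-5/11)·n = (−1768/11, 707/11, 757/11); the reflection is 2F − X_0 = (−1798/11, 677/11, 722/11).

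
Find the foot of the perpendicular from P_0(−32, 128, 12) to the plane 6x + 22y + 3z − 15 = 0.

The perpendicular from P_0 has direction n = (6, 22, 3): r = (−32, 128, 12) + λ(6, 22, 3).
Substitute into the plane: n·(P_0 + λn) = 15 gives 2660 + 529λ = 15, so λ = -5.
Foot = (−32, 128, 12) + (-5)·(6, 22, 3) = (−62, 18, −3).

(-62, 18, -3)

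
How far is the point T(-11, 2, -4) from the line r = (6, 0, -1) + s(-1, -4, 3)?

√302

Direction vector d = (-1, -4, 3).
AP = (-17, 2, -3), and AP × d = (-6, 54, 70).
|AP × d|² = 7852 and |d|² = 26, so the distance is √(7852/26) = √302.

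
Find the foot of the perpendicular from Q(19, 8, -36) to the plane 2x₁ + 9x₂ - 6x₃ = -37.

n = (2, 9, -6), |n|² = 121, and n·Q − (-37) = 363.
t = 363/121 = 3, so the foot is Q − t·n = (19, 8, -36) − 3·(2, 9, -6) = (13, -19, -18).

(13, -19, -18)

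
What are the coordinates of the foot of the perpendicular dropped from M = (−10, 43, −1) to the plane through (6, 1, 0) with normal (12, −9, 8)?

(14, 25, 15)

n = (12, −9, 8), |n|² = 289, and n·M − 63 = -578.
t = -578/289 = -2, so the foot is M − t·n = (−10, 43, −1) − (-2)·(12, −9, 8) = (14, 25, 15).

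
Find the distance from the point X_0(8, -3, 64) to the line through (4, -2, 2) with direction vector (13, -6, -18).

Direction vector d = (13, -6, -18).
AP = (4, -1, 62), and AP × d = (390, 878, -11).
|AP × d|² = 923105 and |d|² = 529, so the distance is √(923105/529) = √1745.

√1745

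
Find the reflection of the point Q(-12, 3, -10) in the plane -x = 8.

n = (-1, 0, 0), |n|² = 1, n·Q − 8 = 4, so t = 4/1 = 4.
Foot F = Q − 4·n = (-8, 3, -10); the reflection is 2F − Q = (-4, 3, -10).

(-4, 3, -10)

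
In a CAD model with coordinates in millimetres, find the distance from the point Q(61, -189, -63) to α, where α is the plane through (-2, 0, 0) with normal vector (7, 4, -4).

The plane has equation n·(r − (-2, 0, 0)) = 0, i.e. n·r = -14.
d = |7·61 + 4·(-189) + (-4)·(-63) − (-14)| / √(49 + 16 + 16) = |-63| / 9 = 7.

7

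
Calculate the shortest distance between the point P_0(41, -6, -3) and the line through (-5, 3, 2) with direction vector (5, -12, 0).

√1546

Direction vector d = (5, -12, 0).
AP = (46, -9, -5), and AP × d = (-60, -25, -507).
|AP × d|² = 261274 and |d|² = 169, so the distance is √(261274/169) = √1546.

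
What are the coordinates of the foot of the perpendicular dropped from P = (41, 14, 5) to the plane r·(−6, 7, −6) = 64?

n = (−6, 7, −6), |n|² = 121, and n·P − 64 = -242.
t = -242/121 = -2, so the foot is P − t·n = (41, 14, 5) − (-2)·(−6, 7, −6) = (29, 28, −7).

(29, 28, -7)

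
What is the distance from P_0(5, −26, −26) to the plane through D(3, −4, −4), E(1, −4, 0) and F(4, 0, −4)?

2√21/3

DE = (−2, 0, 4) and DF = (1, 4, 0), so a normal is n = DE × DF = (−16, 4, −8).
n = (−16, 4, −8); n·P − (-32) = 56; |n| = 4√21; distance = 56/(4√21) = 14/√21.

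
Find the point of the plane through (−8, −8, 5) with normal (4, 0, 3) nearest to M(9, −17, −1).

(1, -17, -7)

The perpendicular from M has direction n = (4, 0, 3): r = (9, −17, −1) + μ(4, 0, 3).
Substitute into the plane: n·(M + μn) = -17 gives 33 + 25μ = -17, so μ = -2.
Foot = (9, −17, −1) + (-2)·(4, 0, 3) = (1, −17, −7).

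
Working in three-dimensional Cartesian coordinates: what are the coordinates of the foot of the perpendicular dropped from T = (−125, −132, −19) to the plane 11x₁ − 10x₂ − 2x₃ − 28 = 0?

n = (11, −10, −2), |n|² = 225, and n·T − 28 = -45.
t = -45/225 = -1/5, so the foot is T − t·n = (−125, −132, −19) − (-1/5)·(11, −10, −2) = (−614/5, −134, −97/5).

(-614/5, -134, -97/5)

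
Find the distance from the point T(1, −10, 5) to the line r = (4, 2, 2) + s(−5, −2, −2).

Direction vector d = (−5, −2, −2).
AP = (−3, −12, 3); AP·d = 33, |AP|² = 162, |d|² = 33.
distance² = |AP|² − (AP·d)²/|d|² = 162 − 1089/33 = 129, so the distance is √129.

√129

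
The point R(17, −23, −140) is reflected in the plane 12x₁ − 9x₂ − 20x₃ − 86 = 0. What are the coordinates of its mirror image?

(-103, 67, 60)

n = (12, −9, −20), |n|² = 625, n·R − 86 = 3125, so t = 3125/625 = 5.
Foot F = R − 5·n = (−43, 22, −40); the reflection is 2F − R = (−103, 67, 60).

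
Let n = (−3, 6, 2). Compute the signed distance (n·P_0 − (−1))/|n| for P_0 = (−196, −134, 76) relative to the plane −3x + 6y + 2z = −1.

n·P_0 − (-1) = -63.
|n| = 7, so the signed distance is -63/7 = -9.

-9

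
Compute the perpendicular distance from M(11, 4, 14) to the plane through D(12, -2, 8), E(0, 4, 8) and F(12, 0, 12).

DE = (-12, 6, 0) and DF = (0, 2, 4), so a normal is n = DE × DF = (24, 48, -24).
n = (24, 48, -24); n·P − 0 = 120; |n| = 24√6; distance = 120/(24√6) = 5/√6.

5√6/6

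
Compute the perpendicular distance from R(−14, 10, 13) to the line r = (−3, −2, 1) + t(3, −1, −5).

√94

Direction vector d = (3, −1, −5).
AP = (−11, 12, 12), and AP × d = (−48, −19, −25).
|AP × d|² = 3290 and |d|² = 35, so the distance is √(3290/35) = √94.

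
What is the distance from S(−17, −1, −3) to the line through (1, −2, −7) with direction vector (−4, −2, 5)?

Direction vector d = (−4, −2, 5).
AP = (−18, 1, 4), and AP × d = (13, 74, 40).
|AP × d|² = 7245 and |d|² = 45, so the distance is √(7245/45) = √161.

√161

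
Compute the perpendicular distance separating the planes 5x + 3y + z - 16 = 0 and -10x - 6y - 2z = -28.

Divide the second equation by -2 to match normals: 5x + 3y + z = 14.
Both planes have normal n = (5, 3, 1), |n| = √35. Any point on the first plane is at distance |14 − 16|/|n| = 2/√35 = 2√35/35 from the second.

2√35/35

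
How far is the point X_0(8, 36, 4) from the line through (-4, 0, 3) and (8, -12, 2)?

24√2

A direction vector is d = (12, -12, -1).
AP = (12, 36, 1), and AP × d = (-24, 24, -576).
|AP × d|² = 332928 and |d|² = 289, so the distance is √(332928/289) = √1152 = 24√2.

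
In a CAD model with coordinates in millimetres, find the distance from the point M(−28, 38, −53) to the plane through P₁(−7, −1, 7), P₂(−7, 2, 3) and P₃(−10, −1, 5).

P₁P₂ = (0, 3, −4) and P₁P₃ = (−3, 0, −2), so a normal is n = P₁P₂ × P₁P₃ = (−6, 12, 9).
Then n·(−28, 38, −53) − 93 = 54.
|n| = √(36 + 144 + 81) = 3√29, so the distance is |54|/(3√29) = 18√29/29.

18√29/29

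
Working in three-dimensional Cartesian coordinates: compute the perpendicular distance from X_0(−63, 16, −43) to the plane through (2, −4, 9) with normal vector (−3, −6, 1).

The plane has equation n·(r − (2, −4, 9)) = 0, i.e. n·r = 27.
n = (−3, −6, 1); n·P − 27 = 23; |n| = √46; distance = 23/√46.

23/√46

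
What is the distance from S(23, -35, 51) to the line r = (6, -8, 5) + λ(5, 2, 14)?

Direction vector d = (5, 2, 14).
AP = (17, -27, 46); AP·d = 675, |AP|² = 3134, |d|² = 225.
distance² = |AP|² − (AP·d)²/|d|² = 3134 − 455625/225 = 1109, so the distance is √1109.

√1109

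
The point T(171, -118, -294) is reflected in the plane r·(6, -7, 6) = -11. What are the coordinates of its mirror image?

n = (6, -7, 6), |n|² = 121, n·T − (-11) = 99, so t = 99/121 = 9/11.
Foot F = T − (9/11)·n = (1827/11, -1235/11, -3288/11); the reflection is 2F − T = (1773/11, -1172/11, -3342/11).

(1773/11, -1172/11, -3342/11)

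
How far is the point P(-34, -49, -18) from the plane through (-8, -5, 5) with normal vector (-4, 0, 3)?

7

The plane has equation n·(r − (-8, -5, 5)) = 0, i.e. n·r = 47.
Then n·(-34, -49, -18) - 47 = 35.
|n| = √(16 + 0 + 9) = 5, so the distance is |35|/5 = 7.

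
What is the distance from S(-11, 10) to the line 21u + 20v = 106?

d = |21·(-11) + 20·10 − 106| / √(441 + 400) = |-137|/29 = 137/29.

137/29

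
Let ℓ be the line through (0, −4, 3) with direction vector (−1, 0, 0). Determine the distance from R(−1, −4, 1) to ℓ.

Direction vector d = (−1, 0, 0).
AP = (−1, 0, −2), and AP × d = (0, 2, 0).
|AP × d|² = 4 and |d|² = 1, so the distance is √4 = 2.

2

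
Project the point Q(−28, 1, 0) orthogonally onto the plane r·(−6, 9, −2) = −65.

n = (−6, 9, −2), |n|² = 121, and n·Q − (-65) = 242.
t = 242/121 = 2, so the foot is Q − t·n = (−28, 1, 0) − 2·(−6, 9, −2) = (−16, −17, 4).

(-16, -17, 4)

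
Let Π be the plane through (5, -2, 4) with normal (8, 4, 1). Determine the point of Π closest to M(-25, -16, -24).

The perpendicular from M has direction n = (8, 4, 1): r = (-25, -16, -24) + t(8, 4, 1).
Substitute into the plane: n·(M + tn) = 36 gives -288 + 81t = 36, so t = 4.
Foot = (-25, -16, -24) + 4·(8, 4, 1) = (7, 0, -20).

(7, 0, -20)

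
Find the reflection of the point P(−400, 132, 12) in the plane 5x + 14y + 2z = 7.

(-394, 744/5, 72/5)

With n = (5, 14, 2), the signed offset is (n·P − 7)/|n|² = -135/225 = -3/5.
P' = P − 2t·n = (−400, 132, 12) − (-6/5)·(5, 14, 2) = (−394, 744/5, 72/5).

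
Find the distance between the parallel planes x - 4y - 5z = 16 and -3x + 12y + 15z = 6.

18/√42

Divide the second equation by -3 to match normals: x - 4y - 5z = -2.
Both planes have normal n = (1, -4, -5), |n| = √42. Any point on the first plane is at distance |(-2) − 16|/|n| = 18/√42 from the second.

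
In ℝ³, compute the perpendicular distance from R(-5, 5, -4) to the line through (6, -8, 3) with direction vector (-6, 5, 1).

Direction vector d = (-6, 5, 1).
AP = (-11, 13, -7); AP·d = 124, |AP|² = 339, |d|² = 62.
distance² = |AP|² − (AP·d)²/|d|² = 339 − 15376/62 = 91, so the distance is √91.

√91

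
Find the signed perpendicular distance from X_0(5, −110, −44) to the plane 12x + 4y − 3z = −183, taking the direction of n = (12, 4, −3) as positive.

n·X_0 − (-183) = -65.
|n| = 13, so the signed distance is -65/13 = -5.

-5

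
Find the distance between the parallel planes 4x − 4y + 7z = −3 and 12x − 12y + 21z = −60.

17/9

Divide the second equation by 3 to match normals: 4x − 4y + 7z = -20.
With common normal n = (4, −4, 7) (|n| = 9), the distance is |(-3) − (-20)|/|n| = 17/9.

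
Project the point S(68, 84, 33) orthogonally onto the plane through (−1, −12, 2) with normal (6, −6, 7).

(718/11, 954/11, 328/11)

n = (6, −6, 7), |n|² = 121, and n·S − 80 = 55.
t = 55/121 = 5/11, so the foot is S − t·n = (68, 84, 33) − (5/11)·(6, −6, 7) = (718/11, 954/11, 328/11).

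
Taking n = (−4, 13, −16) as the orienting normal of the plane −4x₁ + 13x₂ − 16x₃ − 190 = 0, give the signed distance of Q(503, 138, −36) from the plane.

8

n·Q − 190 = 168.
|n| = 21, so the signed distance is 168/21 = 8.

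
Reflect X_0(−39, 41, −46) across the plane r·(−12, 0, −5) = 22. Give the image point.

With n = (−12, 0, −5), the signed offset is (n·X_0 − 22)/|n|² = 676/169 = 4.
X_0' = X_0 − 2t·n = (−39, 41, −46) − 8·(−12, 0, −5) = (57, 41, −6).

(57, 41, -6)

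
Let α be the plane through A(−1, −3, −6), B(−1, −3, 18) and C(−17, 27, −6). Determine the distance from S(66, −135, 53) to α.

3

AB = (0, 0, 24) and AC = (−16, 30, 0), so a normal is n = AB × AC = (−720, −384, 0).
n = (−720, −384, 0); n·P − 1872 = 2448; |n| = 816; distance = 2448/816 = 3.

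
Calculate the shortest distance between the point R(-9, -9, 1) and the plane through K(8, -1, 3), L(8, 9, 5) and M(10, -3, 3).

KL = (0, 10, 2) and KM = (2, -2, 0), so a normal is n = KL × KM = (4, 4, -20).
Then n·(-9, -9, 1) - (-32) = -60.
|n| = √(16 + 16 + 400) = 12√3, so the distance is |-60|/(12√3) = 5√3/3.

5/√3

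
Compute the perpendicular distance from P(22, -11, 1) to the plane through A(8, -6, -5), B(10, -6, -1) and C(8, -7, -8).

AB = (2, 0, 4) and AC = (0, -1, -3), so a normal is n = AB × AC = (4, 6, -2).
d = |4·22 + 6·(-11) + (-2)·1 − 6| / √(16 + 36 + 4) = |14| / (2√14) = √14/2.

7/√14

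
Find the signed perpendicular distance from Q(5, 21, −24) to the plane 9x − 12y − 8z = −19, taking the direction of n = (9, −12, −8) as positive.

n·Q − (-19) = 4.
|n| = 17, so the signed distance is 4/17.

4/17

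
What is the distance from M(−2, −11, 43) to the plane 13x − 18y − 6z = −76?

10/23

Normal vector n = (13, −18, −6), and n·(−2, −11, 43) − (−76) = −10.
|n| = √(169 + 324 + 36) = 23, so the distance is |-10|/23 = 10/23.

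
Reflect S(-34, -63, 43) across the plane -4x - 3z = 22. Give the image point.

(-194/5, -63, 197/5)

With n = (-4, 0, -3), the signed offset is (n·S − 22)/|n|² = -15/25 = -3/5.
S' = S − 2t·n = (-34, -63, 43) − (-6/5)·(-4, 0, -3) = (-194/5, -63, 197/5).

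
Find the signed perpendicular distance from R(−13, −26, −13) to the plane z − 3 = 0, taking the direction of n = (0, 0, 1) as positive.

-16

n·R − 3 = -16.
|n| = 1, so the signed distance is -16/1 = -16.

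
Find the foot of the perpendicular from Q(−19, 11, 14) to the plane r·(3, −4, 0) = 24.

(-4, -9, 14)

The perpendicular from Q has direction n = (3, −4, 0): r = (−19, 11, 14) + μ(3, −4, 0).
Substitute into the plane: n·(Q + μn) = 24 gives -101 + 25μ = 24, so μ = 5.
Foot = (−19, 11, 14) + 5·(3, −4, 0) = (−4, −9, 14).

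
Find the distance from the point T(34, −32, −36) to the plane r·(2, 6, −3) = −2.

Normal vector n = (2, 6, −3), and n·(34, −32, −36) − (−2) = −14.
|n| = √(4 + 36 + 9) = 7, so the distance is |-14|/7 = 2.

2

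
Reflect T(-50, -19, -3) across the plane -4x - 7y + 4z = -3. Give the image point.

n = (-4, -7, 4), |n|² = 81, n·T − (-3) = 324, so t = 324/81 = 4.
Foot F = T − 4·n = (-34, 9, -19); the reflection is 2F − T = (-18, 37, -35).

(-18, 37, -35)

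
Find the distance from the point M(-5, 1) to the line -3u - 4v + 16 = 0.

The normal to the line is n = (-3, -4) with |n| = 5.
|n·M − (-16)| = |11 − (-16)| = 27, so the distance is 27/5.

27/5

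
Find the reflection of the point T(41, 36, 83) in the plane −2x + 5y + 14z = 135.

n = (−2, 5, 14), |n|² = 225, n·T − 135 = 1125, so t = 1125/225 = 5.
Foot F = T − 5·n = (51, 11, 13); the reflection is 2F − T = (61, −14, −57).

(61, -14, -57)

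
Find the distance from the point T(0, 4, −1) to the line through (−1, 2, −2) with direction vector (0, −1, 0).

Direction vector d = (0, −1, 0).
AP = (1, 2, 1), and AP × d = (1, 0, −1).
|AP × d|² = 2 and |d|² = 1, so the distance is √2.

√2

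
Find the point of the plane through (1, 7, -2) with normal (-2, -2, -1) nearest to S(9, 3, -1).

n = (-2, -2, -1), |n|² = 9, and n·S − (-14) = -9.
t = -9/9 = -1, so the foot is S − t·n = (9, 3, -1) − (-1)·(-2, -2, -1) = (7, 1, -2).

(7, 1, -2)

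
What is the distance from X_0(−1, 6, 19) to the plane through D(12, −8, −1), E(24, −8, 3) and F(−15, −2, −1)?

DE = (12, 0, 4) and DF = (−27, 6, 0), so a normal is n = DE × DF = (−24, −108, 72).
Then n·(−1, 6, 19) − 504 = 240.
|n| = √(576 + 11664 + 5184) = 132, so the distance is |240|/132 = 20/11.

20/11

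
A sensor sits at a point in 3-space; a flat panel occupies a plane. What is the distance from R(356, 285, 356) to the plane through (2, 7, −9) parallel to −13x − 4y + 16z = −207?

6

Parallel planes share the normal n = (−13, −4, 16); since (2, 7, −9) lies on the plane, its equation is −13x − 4y + 16z = -198.
n = (−13, −4, 16); n·P − (-198) = 126; |n| = 21; distance = 126/21 = 6.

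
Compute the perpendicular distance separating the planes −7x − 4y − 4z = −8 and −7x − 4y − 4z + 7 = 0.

With common normal n = (−7, −4, −4) (|n| = 9), the distance is |(-8) − (-7)|/|n| = 1/9.

1/9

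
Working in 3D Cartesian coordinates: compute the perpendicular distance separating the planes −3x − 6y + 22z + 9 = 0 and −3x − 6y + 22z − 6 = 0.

15/23

Both planes have normal n = (−3, −6, 22), |n| = 23. Any point on the first plane is at distance |6 − (-9)|/|n| = 15/23 from the second.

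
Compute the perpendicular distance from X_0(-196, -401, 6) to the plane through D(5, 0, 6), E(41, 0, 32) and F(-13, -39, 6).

9

DE = (36, 0, 26) and DF = (-18, -39, 0), so a normal is n = DE × DF = (1014, -468, -1404).
Then n·(-196, -401, 6) - (-3354) = -16146.
|n| = √(1028196 + 219024 + 1971216) = 1794, so the distance is |-16146|/1794 = 9.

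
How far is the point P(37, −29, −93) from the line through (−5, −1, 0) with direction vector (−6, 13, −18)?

3√1009

Direction vector d = (−6, 13, −18).
AP = (42, −28, −93), and AP × d = (1713, 1314, 378).
|AP × d|² = 4803849 and |d|² = 529, so the distance is √(4803849/529) = √9081 = 3√1009.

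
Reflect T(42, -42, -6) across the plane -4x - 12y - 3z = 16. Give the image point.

n = (-4, -12, -3), |n|² = 169, n·T − 16 = 338, so t = 338/169 = 2.
Foot F = T − 2·n = (50, -18, 0); the reflection is 2F − T = (58, 6, 6).

(58, 6, 6)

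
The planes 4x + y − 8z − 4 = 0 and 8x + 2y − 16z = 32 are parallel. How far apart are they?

4/3

Divide the second equation by 2 to match normals: 4x + y − 8z = 16.
Both planes have normal n = (4, 1, −8), |n| = 9. Any point on the first plane is at distance |16 − 4|/|n| = 12/9 = 4/3 from the second.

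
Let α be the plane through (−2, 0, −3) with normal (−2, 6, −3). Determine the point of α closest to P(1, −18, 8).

(-5, 0, -1)

The perpendicular from P has direction n = (−2, 6, −3): r = (1, −18, 8) + t(−2, 6, −3).
Substitute into the plane: n·(P + tn) = 13 gives -134 + 49t = 13, so t = 3.
Foot = (1, −18, 8) + 3·(−2, 6, −3) = (−5, 0, −1).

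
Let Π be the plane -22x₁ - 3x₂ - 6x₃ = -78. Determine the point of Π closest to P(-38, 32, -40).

(6, 38, -28)

n = (-22, -3, -6), |n|² = 529, and n·P − (-78) = 1058.
t = 1058/529 = 2, so the foot is P − t·n = (-38, 32, -40) − 2·(-22, -3, -6) = (6, 38, -28).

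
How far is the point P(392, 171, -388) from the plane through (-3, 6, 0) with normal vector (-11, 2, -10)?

9

The plane has equation n·(r − (-3, 6, 0)) = 0, i.e. n·r = 45.
d = |(-11)·392 + 2·171 + (-10)·(-388) − 45| / √(121 + 4 + 100) = |-135| / 15 = 9.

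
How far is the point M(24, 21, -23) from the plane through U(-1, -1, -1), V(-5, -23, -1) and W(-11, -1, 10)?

UV = (-4, -22, 0) and UW = (-10, 0, 11), so a normal is n = UV × UW = (-242, 44, -220).
d = |(-242)·24 + 44·21 + (-220)·(-23) − 418| / √(58564 + 1936 + 48400) = |-242| / 330 = 11/15.

11/15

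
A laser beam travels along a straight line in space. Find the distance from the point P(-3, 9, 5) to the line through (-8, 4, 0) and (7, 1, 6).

A direction vector is d = (15, -3, 6).
AP = (5, 5, 5), and AP × d = (45, 45, -90).
|AP × d|² = 12150 and |d|² = 270, so the distance is √(12150/270) = √45 = 3√5.

3√5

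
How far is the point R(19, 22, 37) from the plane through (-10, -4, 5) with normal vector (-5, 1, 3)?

The plane has equation n·(r − (-10, -4, 5)) = 0, i.e. n·r = 61.
Then n·(19, 22, 37) - 61 = -23.
|n| = √(25 + 1 + 9) = √35, so the distance is |-23|/√35 = 23√35/35.

23√35/35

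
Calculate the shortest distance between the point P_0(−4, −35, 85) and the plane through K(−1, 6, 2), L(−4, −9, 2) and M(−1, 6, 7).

√26

KL = (−3, −15, 0) and KM = (0, 0, 5), so a normal is n = KL × KM = (−75, 15, 0).
Then n·(−4, −35, 85) − 165 = −390.
|n| = √(5625 + 225 + 0) = 15√26, so the distance is |-390|/(15√26) = √26.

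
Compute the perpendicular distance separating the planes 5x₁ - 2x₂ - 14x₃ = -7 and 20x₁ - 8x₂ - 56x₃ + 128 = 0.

Divide the second equation by 4 to match normals: 5x₁ - 2x₂ - 14x₃ = -32.
With common normal n = (5, -2, -14) (|n| = 15), the distance is |(-7) − (-32)|/|n| = 25/15 = 5/3.

5/3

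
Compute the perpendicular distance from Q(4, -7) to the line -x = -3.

1

The normal to the line is n = (-1, 0) with |n| = 1.
|n·Q − (-3)| = |-4 − (-3)| = 1, so the distance is 1/1 = 1.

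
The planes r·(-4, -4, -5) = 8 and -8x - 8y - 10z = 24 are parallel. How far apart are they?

Divide the second equation by 2 to match normals: -4x - 4y - 5z = 12.
Both planes have normal n = (-4, -4, -5), |n| = √57. Any point on the first plane is at distance |12 − 8|/|n| = 4/√57 = 4√57/57 from the second.

4/√57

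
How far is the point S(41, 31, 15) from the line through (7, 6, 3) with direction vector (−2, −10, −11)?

5√41

Direction vector d = (−2, −10, −11).
AP = (34, 25, 12); AP·d = -450, |AP|² = 1925, |d|² = 225.
distance² = |AP|² − (AP·d)²/|d|² = 1925 − 202500/225 = 1025, so the distance is 5√41.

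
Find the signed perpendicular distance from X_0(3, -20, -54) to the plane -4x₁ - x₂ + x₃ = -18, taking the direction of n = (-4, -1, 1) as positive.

n·X_0 − (-18) = -28.
|n| = 3√2, so the signed distance is -14√2/3.

-14√2/3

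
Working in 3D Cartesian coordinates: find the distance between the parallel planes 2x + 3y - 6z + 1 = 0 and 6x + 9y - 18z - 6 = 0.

3/7

Divide the second equation by 3 to match normals: 2x + 3y - 6z = 2.
Both planes have normal n = (2, 3, -6), |n| = 7. Any point on the first plane is at distance |2 − (-1)|/|n| = 3/7 from the second.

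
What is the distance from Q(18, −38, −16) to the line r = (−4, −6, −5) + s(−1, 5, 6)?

7√13

Direction vector d = (−1, 5, 6).
AP = (22, −32, −11), and AP × d = (−137, −121, 78).
|AP × d|² = 39494 and |d|² = 62, so the distance is √(39494/62) = √637 = 7√13.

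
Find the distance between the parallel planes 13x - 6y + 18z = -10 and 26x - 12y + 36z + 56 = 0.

Divide the second equation by 2 to match normals: 13x - 6y + 18z = -28.
With common normal n = (13, -6, 18) (|n| = 23), the distance is |(-10) − (-28)|/|n| = 18/23.

18/23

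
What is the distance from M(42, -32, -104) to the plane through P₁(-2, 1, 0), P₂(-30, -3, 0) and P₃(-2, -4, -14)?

2

P₁P₂ = (-28, -4, 0) and P₁P₃ = (0, -5, -14), so a normal is n = P₁P₂ × P₁P₃ = (56, -392, 140).
d = |56·42 + (-392)·(-32) + 140·(-104) − (-504)| / √(3136 + 153664 + 19600) = |840| / 420 = 2.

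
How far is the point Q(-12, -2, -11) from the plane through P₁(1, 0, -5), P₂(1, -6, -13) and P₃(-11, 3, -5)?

P₁P₂ = (0, -6, -8) and P₁P₃ = (-12, 3, 0), so a normal is n = P₁P₂ × P₁P₃ = (24, 96, -72).
n = (24, 96, -72); n·P − 384 = -72; |n| = 24√26; distance = 72/(24√26) = 3√26/26.

3√26/26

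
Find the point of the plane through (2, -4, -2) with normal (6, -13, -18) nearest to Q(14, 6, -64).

n = (6, -13, -18), |n|² = 529, and n·Q − 100 = 1058.
t = 1058/529 = 2, so the foot is Q − t·n = (14, 6, -64) − 2·(6, -13, -18) = (2, 32, -28).

(2, 32, -28)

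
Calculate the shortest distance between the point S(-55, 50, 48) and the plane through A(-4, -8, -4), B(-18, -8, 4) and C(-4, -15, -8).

8

AB = (-14, 0, 8) and AC = (0, -7, -4), so a normal is n = AB × AC = (56, -56, 98).
n = (56, -56, 98); n·P − (-168) = -1008; |n| = 126; distance = 1008/126 = 8.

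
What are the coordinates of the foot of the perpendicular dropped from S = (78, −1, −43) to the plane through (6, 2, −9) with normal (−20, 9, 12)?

(18, 26, -7)

n = (−20, 9, 12), |n|² = 625, and n·S − (-210) = -1875.
t = -1875/625 = -3, so the foot is S − t·n = (78, −1, −43) − (-3)·(−20, 9, 12) = (18, 26, −7).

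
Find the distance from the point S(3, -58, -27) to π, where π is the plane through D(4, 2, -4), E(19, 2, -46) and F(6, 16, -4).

3/5

DE = (15, 0, -42) and DF = (2, 14, 0), so a normal is n = DE × DF = (588, -84, 210).
Then n·(3, -58, -27) - 1344 = -378.
|n| = √(345744 + 7056 + 44100) = 630, so the distance is |-378|/630 = 3/5.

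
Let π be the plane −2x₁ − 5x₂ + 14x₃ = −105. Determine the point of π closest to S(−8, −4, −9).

(-118/15, -11/3, -149/15)

The perpendicular from S has direction n = (−2, −5, 14): r = (−8, −4, −9) + μ(−2, −5, 14).
Substitute into the plane: n·(S + μn) = -105 gives -90 + 225μ = -105, so μ = -1/15.
Foot = (−8, −4, −9) + (-1/15)·(−2, −5, 14) = (−118/15, −11/3, −149/15).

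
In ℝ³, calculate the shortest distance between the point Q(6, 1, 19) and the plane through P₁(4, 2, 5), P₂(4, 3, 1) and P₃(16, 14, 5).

2√33/33

P₁P₂ = (0, 1, -4) and P₁P₃ = (12, 12, 0), so a normal is n = P₁P₂ × P₁P₃ = (48, -48, -12).
n = (48, -48, -12); n·P − 36 = -24; |n| = 12√33; distance = 24/(12√33) = 2√33/33.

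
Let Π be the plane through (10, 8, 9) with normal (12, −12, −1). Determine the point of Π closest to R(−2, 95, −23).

n = (12, −12, −1), |n|² = 289, and n·R − 15 = -1156.
t = -1156/289 = -4, so the foot is R − t·n = (−2, 95, −23) − (-4)·(12, −12, −1) = (46, 47, −27).

(46, 47, -27)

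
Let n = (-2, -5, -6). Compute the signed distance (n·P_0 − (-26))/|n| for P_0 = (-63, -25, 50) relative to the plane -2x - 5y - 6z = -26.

-23√65/65

n·P_0 − (-26) = -23.
|n| = √65, so the signed distance is -23√65/65.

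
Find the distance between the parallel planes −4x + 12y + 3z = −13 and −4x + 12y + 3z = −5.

8/13

Both planes have normal n = (−4, 12, 3), |n| = 13. Any point on the first plane is at distance |(-5) − (-13)|/|n| = 8/13 from the second.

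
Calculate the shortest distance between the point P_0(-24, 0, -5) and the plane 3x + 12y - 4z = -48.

4/13

Normal vector n = (3, 12, -4), and n·(-24, 0, -5) - (-48) = -4.
|n| = √(9 + 144 + 16) = 13, so the distance is |-4|/13 = 4/13.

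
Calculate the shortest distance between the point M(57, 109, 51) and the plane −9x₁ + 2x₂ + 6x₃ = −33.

4

Normal vector n = (−9, 2, 6), and n·(57, 109, 51) − (−33) = 44.
|n| = √(81 + 4 + 36) = 11, so the distance is |44|/11 = 4.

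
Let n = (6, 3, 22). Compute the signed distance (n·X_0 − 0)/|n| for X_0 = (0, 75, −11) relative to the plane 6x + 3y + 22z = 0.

n·X_0 − 0 = -17.
|n| = 23, so the signed distance is -17/23.

-17/23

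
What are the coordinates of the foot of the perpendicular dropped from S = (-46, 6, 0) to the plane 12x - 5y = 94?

(2, -14, 0)

n = (12, -5, 0), |n|² = 169, and n·S − 94 = -676.
t = -676/169 = -4, so the foot is S − t·n = (-46, 6, 0) − (-4)·(12, -5, 0) = (2, -14, 0).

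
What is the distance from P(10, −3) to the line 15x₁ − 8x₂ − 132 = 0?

d = |15·10 + (-8)·(-3) − 132| / √(225 + 64) = |42|/17 = 42/17.

42/17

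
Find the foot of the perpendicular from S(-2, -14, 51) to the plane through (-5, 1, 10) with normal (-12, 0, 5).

(10, -14, 46)

n = (-12, 0, 5), |n|² = 169, and n·S − 110 = 169.
t = 169/169 = 1, so the foot is S − t·n = (-2, -14, 51) − 1·(-12, 0, 5) = (10, -14, 46).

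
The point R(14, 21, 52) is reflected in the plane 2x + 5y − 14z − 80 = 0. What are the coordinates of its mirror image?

n = (2, 5, −14), |n|² = 225, n·R − 80 = -675, so t = -675/225 = -3.
Foot F = R − (-3)·n = (20, 36, 10); the reflection is 2F − R = (26, 51, −32).

(26, 51, -32)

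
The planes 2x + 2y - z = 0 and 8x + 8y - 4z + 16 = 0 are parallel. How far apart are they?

Divide the second equation by 4 to match normals: 2x + 2y - z = -4.
With common normal n = (2, 2, -1) (|n| = 3), the distance is |0 − (-4)|/|n| = 4/3.

4/3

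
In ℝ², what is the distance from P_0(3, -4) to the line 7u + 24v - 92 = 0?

167/25

d = |7·3 + 24·(-4) − 92| / √(49 + 576) = |-167|/25 = 167/25.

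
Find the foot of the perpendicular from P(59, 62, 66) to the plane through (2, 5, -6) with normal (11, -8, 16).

The perpendicular from P has direction n = (11, -8, 16): r = (59, 62, 66) + t(11, -8, 16).
Substitute into the plane: n·(P + tn) = -114 gives 1209 + 441t = -114, so t = -3.
Foot = (59, 62, 66) + (-3)·(11, -8, 16) = (26, 86, 18).

(26, 86, 18)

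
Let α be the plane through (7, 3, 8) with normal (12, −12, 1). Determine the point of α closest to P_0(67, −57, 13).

(7, 3, 8)

The perpendicular from P_0 has direction n = (12, −12, 1): r = (67, −57, 13) + λ(12, −12, 1).
Substitute into the plane: n·(P_0 + λn) = 56 gives 1501 + 289λ = 56, so λ = -5.
Foot = (67, −57, 13) + (-5)·(12, −12, 1) = (7, 3, 8).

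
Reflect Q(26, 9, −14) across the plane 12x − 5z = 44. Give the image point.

With n = (12, 0, −5), the signed offset is (n·Q − 44)/|n|² = 338/169 = 2.
Q' = Q − 2t·n = (26, 9, −14) − 4·(12, 0, −5) = (−22, 9, 6).

(-22, 9, 6)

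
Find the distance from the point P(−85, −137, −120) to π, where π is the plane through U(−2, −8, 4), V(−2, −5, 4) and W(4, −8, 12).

8

UV = (0, 3, 0) and UW = (6, 0, 8), so a normal is n = UV × UW = (24, 0, −18).
Then n·(−85, −137, −120) − (−120) = 240.
|n| = √(576 + 0 + 324) = 30, so the distance is |240|/30 = 8.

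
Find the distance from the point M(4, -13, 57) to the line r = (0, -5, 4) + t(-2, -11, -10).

3√221

Direction vector d = (-2, -11, -10).
AP = (4, -8, 53), and AP × d = (663, -66, -60).
|AP × d|² = 447525 and |d|² = 225, so the distance is √(447525/225) = √1989 = 3√221.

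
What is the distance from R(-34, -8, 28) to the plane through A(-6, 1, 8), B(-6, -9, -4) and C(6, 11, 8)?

AB = (0, -10, -12) and AC = (12, 10, 0), so a normal is n = AB × AC = (120, -144, 120).
Then n·(-34, -8, 28) - 96 = 336.
|n| = √(14400 + 20736 + 14400) = 24√86, so the distance is |336|/(24√86) = 14/√86.

7√86/43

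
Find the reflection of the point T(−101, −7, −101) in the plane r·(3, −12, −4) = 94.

With n = (3, −12, −4), the signed offset is (n·T − 94)/|n|² = 91/169 = 7/13.
T' = T − 2t·n = (−101, −7, −101) − (14/13)·(3, −12, −4) = (−1355/13, 77/13, −1257/13).

(-1355/13, 77/13, -1257/13)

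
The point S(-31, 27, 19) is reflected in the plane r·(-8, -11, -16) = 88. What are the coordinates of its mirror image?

(-47, 5, -13)

n = (-8, -11, -16), |n|² = 441, n·S − 88 = -441, so t = -441/441 = -1.
Foot F = S − (-1)·n = (-39, 16, 3); the reflection is 2F − S = (-47, 5, -13).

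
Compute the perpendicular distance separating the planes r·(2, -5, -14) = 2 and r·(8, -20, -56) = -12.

1/3

Divide the second equation by 4 to match normals: 2x - 5y - 14z = -3.
With common normal n = (2, -5, -14) (|n| = 15), the distance is |2 − (-3)|/|n| = 5/15 = 1/3.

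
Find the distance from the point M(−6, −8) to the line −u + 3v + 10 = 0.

8/√10

d = |(-1)·(-6) + 3·(-8) − (-10)| / √(1 + 9) = |-8|/√10 = 4√10/5.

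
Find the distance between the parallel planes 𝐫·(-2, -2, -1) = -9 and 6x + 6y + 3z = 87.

20/3

Divide the second equation by -3 to match normals: -2x - 2y - z = -29.
Both planes have normal n = (-2, -2, -1), |n| = 3. Any point on the first plane is at distance |(-29) − (-9)|/|n| = 20/3 from the second.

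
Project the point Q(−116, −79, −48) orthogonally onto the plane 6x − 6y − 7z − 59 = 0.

n = (6, −6, −7), |n|² = 121, and n·Q − 59 = 55.
t = 55/121 = 5/11, so the foot is Q − t·n = (−116, −79, −48) − (5/11)·(6, −6, −7) = (−1306/11, −839/11, −493/11).

(-1306/11, -839/11, -493/11)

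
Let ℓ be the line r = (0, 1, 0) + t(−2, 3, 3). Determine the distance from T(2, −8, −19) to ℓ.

Direction vector d = (−2, 3, 3).
AP = (2, −9, −19); AP·d = -88, |AP|² = 446, |d|² = 22.
distance² = |AP|² − (AP·d)²/|d|² = 446 − 7744/22 = 94, so the distance is √94.

√94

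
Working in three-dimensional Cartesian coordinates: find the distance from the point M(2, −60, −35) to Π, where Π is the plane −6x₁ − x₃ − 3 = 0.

20/√37

n = (−6, 0, −1); n·P − 3 = 20; |n| = √37; distance = 20/√37 = 20√37/37.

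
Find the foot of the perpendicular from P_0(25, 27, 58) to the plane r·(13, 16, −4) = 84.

n = (13, 16, −4), |n|² = 441, and n·P_0 − 84 = 441.
t = 441/441 = 1, so the foot is P_0 − t·n = (25, 27, 58) − 1·(13, 16, −4) = (12, 11, 62).

(12, 11, 62)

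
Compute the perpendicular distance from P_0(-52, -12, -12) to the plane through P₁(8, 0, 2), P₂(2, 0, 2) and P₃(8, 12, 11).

4

P₁P₂ = (-6, 0, 0) and P₁P₃ = (0, 12, 9), so a normal is n = P₁P₂ × P₁P₃ = (0, 54, -72).
Then n·(-52, -12, -12) - (-144) = 360.
|n| = √(0 + 2916 + 5184) = 90, so the distance is |360|/90 = 4.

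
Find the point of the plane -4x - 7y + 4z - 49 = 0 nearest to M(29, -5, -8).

The perpendicular from M has direction n = (-4, -7, 4): r = (29, -5, -8) + λ(-4, -7, 4).
Substitute into the plane: n·(M + λn) = 49 gives -113 + 81λ = 49, so λ = 2.
Foot = (29, -5, -8) + 2·(-4, -7, 4) = (21, -19, 0).

(21, -19, 0)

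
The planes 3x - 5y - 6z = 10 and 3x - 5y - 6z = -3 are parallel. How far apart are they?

13/√70

Both planes have normal n = (3, -5, -6), |n| = √70. Any point on the first plane is at distance |(-3) − 10|/|n| = 13/√70 from the second.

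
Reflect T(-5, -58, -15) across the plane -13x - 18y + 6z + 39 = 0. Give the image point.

(47, 14, -39)

n = (-13, -18, 6), |n|² = 529, n·T − (-39) = 1058, so t = 1058/529 = 2.
Foot F = T − 2·n = (21, -22, -27); the reflection is 2F − T = (47, 14, -39).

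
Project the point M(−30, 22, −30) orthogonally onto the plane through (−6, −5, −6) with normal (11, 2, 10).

n = (11, 2, 10), |n|² = 225, and n·M − (-136) = -450.
t = -450/225 = -2, so the foot is M − t·n = (−30, 22, −30) − (-2)·(11, 2, 10) = (−8, 26, −10).

(-8, 26, -10)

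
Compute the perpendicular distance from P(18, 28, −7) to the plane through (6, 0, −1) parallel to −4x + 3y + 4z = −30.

12/√41

Parallel planes share the normal n = (−4, 3, 4); since (6, 0, −1) lies on the plane, its equation is −4x + 3y + 4z = -28.
Then n·(18, 28, −7) − (−28) = 12.
|n| = √(16 + 9 + 16) = √41, so the distance is |12|/√41 = 12/√41.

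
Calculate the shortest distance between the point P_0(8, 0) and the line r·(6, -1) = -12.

The normal to the line is n = (6, -1) with |n| = √37.
|n·P_0 − (-12)| = |48 − (-12)| = 60, so the distance is 60/√37 = 60√37/37.

60√37/37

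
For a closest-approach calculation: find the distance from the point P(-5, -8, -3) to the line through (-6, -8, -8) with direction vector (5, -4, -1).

Direction vector d = (5, -4, -1).
AP = (1, 0, 5); AP·d = 0, |AP|² = 26, |d|² = 42.
distance² = |AP|² − (AP·d)²/|d|² = 26 − 0/42 = 26, so the distance is √26.

√26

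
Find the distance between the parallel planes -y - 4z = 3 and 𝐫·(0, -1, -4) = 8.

5√17/17

With common normal n = (0, -1, -4) (|n| = √17), the distance is |3 − 8|/|n| = 5/√17 = 5√17/17.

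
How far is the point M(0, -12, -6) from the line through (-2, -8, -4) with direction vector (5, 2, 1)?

2√6

Direction vector d = (5, 2, 1).
AP = (2, -4, -2), and AP × d = (0, -12, 24).
|AP × d|² = 720 and |d|² = 30, so the distance is √(720/30) = √24 = 2√6.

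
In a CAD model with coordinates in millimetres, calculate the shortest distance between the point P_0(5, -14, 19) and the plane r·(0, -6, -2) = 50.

2/√10

n = (0, -6, -2); n·P − 50 = -4; |n| = 2√10; distance = 4/(2√10) = 2/√10.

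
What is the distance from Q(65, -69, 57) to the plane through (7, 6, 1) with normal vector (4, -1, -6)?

29√53/53

The plane has equation n·(r − (7, 6, 1)) = 0, i.e. n·r = 16.
n = (4, -1, -6); n·P − 16 = -29; |n| = √53; distance = 29/√53.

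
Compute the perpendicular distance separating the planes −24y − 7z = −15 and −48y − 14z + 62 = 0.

Divide the second equation by 2 to match normals: −24y − 7z = -31.
Both planes have normal n = (0, −24, −7), |n| = 25. Any point on the first plane is at distance |(-31) − (-15)|/|n| = 16/25 from the second.

16/25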